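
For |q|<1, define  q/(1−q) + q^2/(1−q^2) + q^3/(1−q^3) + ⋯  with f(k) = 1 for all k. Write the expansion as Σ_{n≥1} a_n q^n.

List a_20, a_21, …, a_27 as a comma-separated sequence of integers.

q^20  k|20↦f(k): 1:1 2:1 4:1 5:1 10:1 20:1  a_20=6
[q^21] f(1)=1,f(3)=1,f(7)=1,f(21)=1 ⇒ 4
q^22  k|22↦f(k): 22:1 11:1 2:1 1:1  a_22=4
n=23: 1·23 23·1  f→[1+1]=2
q^24  k|24↦f(k): 24:1 12:1 8:1 6:1 4:1 3:1 2:1 1:1  a_24=8
q^25  k|25↦f(k): 1:1 5:1 25:1  a_25=3
q^26  k|26↦f(k): 1:1 2:1 13:1 26:1  a_26=4
n=27: 27·1 9·3 3·9 1·27  f→[1+1+1+1]=4

6, 4, 4, 2, 8, 3, 4, 4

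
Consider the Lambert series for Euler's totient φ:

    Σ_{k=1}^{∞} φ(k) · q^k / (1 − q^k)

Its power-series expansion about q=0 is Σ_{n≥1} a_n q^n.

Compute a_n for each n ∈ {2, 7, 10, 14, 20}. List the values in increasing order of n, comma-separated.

n=2: 1·2 2·1  φ→[1+1]=2
n=7: 1·7 7·1  φ→[1+6]=7
d|10:{10,5,2,1}  Σφ=4+4+1+1=10
d|14:{1,2,7,14}  Σφ=1+1+6+6=14
d|20:{20,10,5,4,2,1}  Σφ=8+4+4+2+1+1=20

2, 7, 10, 14, 20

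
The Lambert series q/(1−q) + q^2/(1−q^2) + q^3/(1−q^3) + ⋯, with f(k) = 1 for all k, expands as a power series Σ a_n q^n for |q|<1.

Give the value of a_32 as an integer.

n=32: 32·1 16·2 8·4 4·8 2·16 1·32  f→[1+1+1+1+1+1]=6

a_32 = 6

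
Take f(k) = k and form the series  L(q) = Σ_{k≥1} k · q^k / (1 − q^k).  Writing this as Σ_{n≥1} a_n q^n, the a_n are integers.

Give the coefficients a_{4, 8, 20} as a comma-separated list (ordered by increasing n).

7, 15, 42

[q^4] f(1)=1,f(2)=2,f(4)=4 ⇒ 7
q^8  k|8↦f(k): 8:8 4:4 2:2 1:1  a_8=15
n=20: 1·20 2·10 4·5 5·4 10·2 20·1  f→[1+2+4+5+10+20]=42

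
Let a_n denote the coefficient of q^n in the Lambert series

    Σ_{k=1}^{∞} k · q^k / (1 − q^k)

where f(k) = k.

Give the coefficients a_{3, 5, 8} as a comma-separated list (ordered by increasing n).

4, 6, 15

d|3:{1,3}  Σf=1+3=4
q^5  k|5↦f(k): 1:1 5:5  a_5=6
n=8: 8·1 4·2 2·4 1·8  f→[8+4+2+1]=15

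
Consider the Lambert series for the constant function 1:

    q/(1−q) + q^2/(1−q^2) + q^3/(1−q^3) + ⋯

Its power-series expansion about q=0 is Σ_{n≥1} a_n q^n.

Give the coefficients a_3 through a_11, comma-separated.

2, 3, 2, 4, 2, 4, 3, 4, 2

n=3: 3·1 1·3  f→[1+1]=2
[q^4] f(1)=1,f(2)=1,f(4)=1 ⇒ 3
n=5: 1·5 5·1  f→[1+1]=2
d|6:{6,3,2,1}  Σf=1+1+1+1=4
q^7  k|7↦f(k): 1:1 7:1  a_7=2
q^8  k|8↦f(k): 1:1 2:1 4:1 8:1  a_8=4
[q^9] f(9)=1,f(3)=1,f(1)=1 ⇒ 3
d|10:{10,5,2,1}  Σf=1+1+1+1=4
[q^11] f(1)=1,f(11)=1 ⇒ 2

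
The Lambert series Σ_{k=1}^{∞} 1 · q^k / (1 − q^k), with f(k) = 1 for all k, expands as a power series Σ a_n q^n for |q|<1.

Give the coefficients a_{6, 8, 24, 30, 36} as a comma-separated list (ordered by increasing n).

4, 4, 8, 8, 9

[q^6] f(6)=1,f(3)=1,f(2)=1,f(1)=1 ⇒ 4
q^8  k|8↦f(k): 1:1 2:1 4:1 8:1  a_8=4
d|24:{24,12,8,6,4,3,2,1}  Σf=1+1+1+1+1+1+1+1=8
n=30: 1·30 2·15 3·10 5·6 6·5 10·3 15·2 30·1  f→[1+1+1+1+1+1+1+1]=8
q^36  k|36↦f(k): 1:1 2:1 3:1 4:1 6:1 9:1 12:1 18:1 36:1  a_36=9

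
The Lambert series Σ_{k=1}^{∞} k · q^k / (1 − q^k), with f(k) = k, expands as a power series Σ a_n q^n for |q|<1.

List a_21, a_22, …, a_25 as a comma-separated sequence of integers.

32, 36, 24, 60, 31

d|21:{21,7,3,1}  Σf=21+7+3+1=32
[q^22] f(1)=1,f(2)=2,f(11)=11,f(22)=22 ⇒ 36
n=23: 23·1 1·23  f→[23+1]=24
n=24: 1·24 2·12 3·8 4·6 6·4 8·3 12·2 24·1  f→[1+2+3+4+6+8+12+24]=60
d|25:{25,5,1}  Σf=25+5+1=31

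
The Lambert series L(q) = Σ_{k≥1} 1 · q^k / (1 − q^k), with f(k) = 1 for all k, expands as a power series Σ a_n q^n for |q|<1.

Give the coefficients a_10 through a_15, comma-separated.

4, 2, 6, 2, 4, 4

d|10:{10,5,2,1}  Σf=1+1+1+1=4
d|11:{1,11}  Σf=1+1=2
n=12: 1·12 2·6 3·4 4·3 6·2 12·1  f→[1+1+1+1+1+1]=6
n=13: 1·13 13·1  f→[1+1]=2
q^14  k|14↦f(k): 14:1 7:1 2:1 1:1  a_14=4
d|15:{15,5,3,1}  Σf=1+1+1+1=4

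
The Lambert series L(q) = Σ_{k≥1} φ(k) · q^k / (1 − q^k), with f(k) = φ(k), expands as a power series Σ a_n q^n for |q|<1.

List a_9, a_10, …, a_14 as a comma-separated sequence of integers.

n=9: 1·9 3·3 9·1  φ→[1+2+6]=9
d|10:{10,5,2,1}  Σφ=4+4+1+1=10
q^11  k|11↦φ(k): 11:10 1:1  a_11=11
[q^12] φ(1)=1,φ(2)=1,φ(3)=2,φ(4)=2,φ(6)=2,φ(12)=4 ⇒ 12
d|13:{1,13}  Σφ=1+12=13
n=14: 14·1 7·2 2·7 1·14  φ→[6+6+1+1]=14

9, 10, 11, 12, 13, 14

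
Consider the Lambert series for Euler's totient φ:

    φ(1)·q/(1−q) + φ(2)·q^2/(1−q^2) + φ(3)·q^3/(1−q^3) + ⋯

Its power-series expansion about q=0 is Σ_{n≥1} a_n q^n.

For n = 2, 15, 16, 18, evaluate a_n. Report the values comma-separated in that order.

q^2  k|2↦φ(k): 1:1 2:1  a_2=2
n=15: 1·15 3·5 5·3 15·1  φ→[1+2+4+8]=15
[q^16] φ(1)=1,φ(2)=1,φ(4)=2,φ(8)=4,φ(16)=8 ⇒ 16
[q^18] φ(1)=1,φ(2)=1,φ(3)=2,φ(6)=2,φ(9)=6,φ(18)=6 ⇒ 18

2, 15, 16, 18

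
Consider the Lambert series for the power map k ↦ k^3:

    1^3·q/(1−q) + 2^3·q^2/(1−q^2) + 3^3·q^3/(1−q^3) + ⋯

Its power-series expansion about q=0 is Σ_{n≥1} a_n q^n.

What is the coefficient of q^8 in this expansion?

a_8 = 585

d|8:{8,4,2,1}  Σf=512+64+8+1=585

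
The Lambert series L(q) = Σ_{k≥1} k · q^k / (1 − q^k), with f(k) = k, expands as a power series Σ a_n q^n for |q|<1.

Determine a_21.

q^21  k|21↦f(k): 21:21 7:7 3:3 1:1  a_21=32

a_21 = 32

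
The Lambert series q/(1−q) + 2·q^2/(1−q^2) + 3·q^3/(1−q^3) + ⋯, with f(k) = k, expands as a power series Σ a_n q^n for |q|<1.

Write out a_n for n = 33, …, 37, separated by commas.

48, 54, 48, 91, 38

n=33: 1·33 3·11 11·3 33·1  f→[1+3+11+33]=48
n=34: 34·1 17·2 2·17 1·34  f→[34+17+2+1]=54
q^35  k|35↦f(k): 1:1 5:5 7:7 35:35  a_35=48
n=36: 36·1 18·2 12·3 9·4 6·6 4·9 3·12 2·18 1·36  f→[36+18+12+9+6+4+3+2+1]=91
d|37:{1,37}  Σf=1+37=38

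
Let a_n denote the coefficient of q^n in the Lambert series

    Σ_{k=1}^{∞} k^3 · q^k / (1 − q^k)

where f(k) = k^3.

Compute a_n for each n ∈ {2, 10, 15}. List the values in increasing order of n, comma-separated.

9, 1134, 3528

n=2: 1·2 2·1  f→[1+8]=9
n=10: 10·1 5·2 2·5 1·10  f→[1000+125+8+1]=1134
q^15  k|15↦f(k): 1:1 3:27 5:125 15:3375  a_15=3528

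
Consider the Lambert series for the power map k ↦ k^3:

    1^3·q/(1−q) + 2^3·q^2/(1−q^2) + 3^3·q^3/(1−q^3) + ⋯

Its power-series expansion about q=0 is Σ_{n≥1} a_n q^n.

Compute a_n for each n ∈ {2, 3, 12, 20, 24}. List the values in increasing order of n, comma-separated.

9, 28, 2044, 9198, 16380

d|2:{2,1}  Σf=8+1=9
[q^3] f(3)=27,f(1)=1 ⇒ 28
q^12  k|12↦f(k): 1:1 2:8 3:27 4:64 6:216 12:1728  a_12=2044
n=20: 1·20 2·10 4·5 5·4 10·2 20·1  f→[1+8+64+125+1000+8000]=9198
d|24:{24,12,8,6,4,3,2,1}  Σf=13824+1728+512+216+64+27+8+1=16380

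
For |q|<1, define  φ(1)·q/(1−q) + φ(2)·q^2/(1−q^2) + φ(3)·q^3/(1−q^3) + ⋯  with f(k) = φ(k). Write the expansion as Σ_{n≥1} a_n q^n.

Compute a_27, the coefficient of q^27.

[q^27] φ(1)=1,φ(3)=2,φ(9)=6,φ(27)=18 ⇒ 27

a_27 = 27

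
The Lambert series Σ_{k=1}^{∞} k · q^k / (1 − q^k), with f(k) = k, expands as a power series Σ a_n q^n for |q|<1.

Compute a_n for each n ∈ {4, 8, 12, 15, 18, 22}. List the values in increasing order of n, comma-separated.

7, 15, 28, 24, 39, 36

q^4  k|4↦f(k): 4:4 2:2 1:1  a_4=7
d|8:{1,2,4,8}  Σf=1+2+4+8=15
n=12: 12·1 6·2 4·3 3·4 2·6 1·12  f→[12+6+4+3+2+1]=28
n=15: 1·15 3·5 5·3 15·1  f→[1+3+5+15]=24
[q^18] f(1)=1,f(2)=2,f(3)=3,f(6)=6,f(9)=9,f(18)=18 ⇒ 39
n=22: 22·1 11·2 2·11 1·22  f→[22+11+2+1]=36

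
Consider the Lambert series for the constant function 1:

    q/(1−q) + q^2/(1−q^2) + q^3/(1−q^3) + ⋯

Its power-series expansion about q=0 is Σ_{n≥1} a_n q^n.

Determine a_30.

a_30 = 8

q^30  k|30↦f(k): 30:1 15:1 10:1 6:1 5:1 3:1 2:1 1:1  a_30=8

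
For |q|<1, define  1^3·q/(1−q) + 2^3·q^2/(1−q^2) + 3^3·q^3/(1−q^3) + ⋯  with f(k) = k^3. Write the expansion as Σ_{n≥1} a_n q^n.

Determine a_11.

d|11:{1,11}  Σf=1+1331=1332

a_11 = 1332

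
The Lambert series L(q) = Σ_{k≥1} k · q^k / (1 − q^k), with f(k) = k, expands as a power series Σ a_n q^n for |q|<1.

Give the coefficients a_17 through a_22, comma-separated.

[q^17] f(1)=1,f(17)=17 ⇒ 18
n=18: 1·18 2·9 3·6 6·3 9·2 18·1  f→[1+2+3+6+9+18]=39
d|19:{1,19}  Σf=1+19=20
d|20:{1,2,4,5,10,20}  Σf=1+2+4+5+10+20=42
n=21: 21·1 7·3 3·7 1·21  f→[21+7+3+1]=32
[q^22] f(22)=22,f(11)=11,f(2)=2,f(1)=1 ⇒ 36

18, 39, 20, 42, 32, 36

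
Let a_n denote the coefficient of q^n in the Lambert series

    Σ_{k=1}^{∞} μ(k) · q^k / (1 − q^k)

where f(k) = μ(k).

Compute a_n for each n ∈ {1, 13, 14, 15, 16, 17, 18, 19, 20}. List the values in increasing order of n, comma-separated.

[q^1] μ(1)=1 ⇒ 1
d|13:{13,1}  Σμ=(-1)+1=0
q^14  k|14↦μ(k): 1:1 2:-1 7:-1 14:1  a_14=0
d|15:{1,3,5,15}  Σμ=1+(-1)+(-1)+1=0
n=16: 1·16 2·8 4·4 8·2 16·1  μ→[1+(-1)+0+0+0]=0
[q^17] μ(17)=-1,μ(1)=1 ⇒ 0
[q^18] μ(1)=1,μ(2)=-1,μ(3)=-1,μ(6)=1,μ(9)=0,μ(18)=0 ⇒ 0
q^19  k|19↦μ(k): 19:-1 1:1  a_19=0
[q^20] μ(1)=1,μ(2)=-1,μ(4)=0,μ(5)=-1,μ(10)=1,μ(20)=0 ⇒ 0

1, 0, 0, 0, 0, 0, 0, 0, 0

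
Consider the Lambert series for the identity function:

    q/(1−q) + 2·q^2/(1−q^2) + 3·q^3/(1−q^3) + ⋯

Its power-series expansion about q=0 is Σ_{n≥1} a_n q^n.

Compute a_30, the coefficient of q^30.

d|30:{1,2,3,5,6,10,15,30}  Σf=1+2+3+5+6+10+15+30=72

a_30 = 72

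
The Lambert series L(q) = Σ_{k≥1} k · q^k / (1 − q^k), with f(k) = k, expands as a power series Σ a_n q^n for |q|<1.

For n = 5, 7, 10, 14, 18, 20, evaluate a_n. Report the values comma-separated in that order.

n=5: 1·5 5·1  f→[1+5]=6
[q^7] f(1)=1,f(7)=7 ⇒ 8
n=10: 1·10 2·5 5·2 10·1  f→[1+2+5+10]=18
[q^14] f(14)=14,f(7)=7,f(2)=2,f(1)=1 ⇒ 24
[q^18] f(18)=18,f(9)=9,f(6)=6,f(3)=3,f(2)=2,f(1)=1 ⇒ 39
[q^20] f(20)=20,f(10)=10,f(5)=5,f(4)=4,f(2)=2,f(1)=1 ⇒ 42

6, 8, 18, 24, 39, 42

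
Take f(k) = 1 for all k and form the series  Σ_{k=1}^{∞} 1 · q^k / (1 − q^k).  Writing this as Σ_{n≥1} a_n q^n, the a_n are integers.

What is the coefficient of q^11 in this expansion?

[q^11] f(11)=1,f(1)=1 ⇒ 2

a_11 = 2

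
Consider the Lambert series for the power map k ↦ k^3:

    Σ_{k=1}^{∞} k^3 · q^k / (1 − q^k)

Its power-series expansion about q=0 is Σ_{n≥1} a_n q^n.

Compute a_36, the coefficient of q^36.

a_36 = 55261

[q^36] f(1)=1,f(2)=8,f(3)=27,f(4)=64,f(6)=216,f(9)=729,f(12)=1728,f(18)=5832,f(36)=46656 ⇒ 55261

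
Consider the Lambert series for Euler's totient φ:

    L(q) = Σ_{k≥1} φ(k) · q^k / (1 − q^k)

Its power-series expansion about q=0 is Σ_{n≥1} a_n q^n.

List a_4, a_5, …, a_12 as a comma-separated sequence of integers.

q^4  k|4↦φ(k): 4:2 2:1 1:1  a_4=4
[q^5] φ(1)=1,φ(5)=4 ⇒ 5
n=6: 6·1 3·2 2·3 1·6  φ→[2+2+1+1]=6
n=7: 7·1 1·7  φ→[6+1]=7
[q^8] φ(1)=1,φ(2)=1,φ(4)=2,φ(8)=4 ⇒ 8
q^9  k|9↦φ(k): 1:1 3:2 9:6  a_9=9
d|10:{10,5,2,1}  Σφ=4+4+1+1=10
d|11:{1,11}  Σφ=1+10=11
q^12  k|12↦φ(k): 12:4 6:2 4:2 3:2 2:1 1:1  a_12=12

4, 5, 6, 7, 8, 9, 10, 11, 12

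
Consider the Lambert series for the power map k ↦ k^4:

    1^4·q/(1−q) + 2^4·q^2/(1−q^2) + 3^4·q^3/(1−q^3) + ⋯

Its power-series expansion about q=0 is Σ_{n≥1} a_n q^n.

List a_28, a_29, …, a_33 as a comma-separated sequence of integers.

q^28  k|28↦f(k): 28:614656 14:38416 7:2401 4:256 2:16 1:1  a_28=655746
d|29:{29,1}  Σf=707281+1=707282
d|30:{30,15,10,6,5,3,2,1}  Σf=810000+50625+10000+1296+625+81+16+1=872644
[q^31] f(31)=923521,f(1)=1 ⇒ 923522
q^32  k|32↦f(k): 32:1048576 16:65536 8:4096 4:256 2:16 1:1  a_32=1118481
q^33  k|33↦f(k): 33:1185921 11:14641 3:81 1:1  a_33=1200644

655746, 707282, 872644, 923522, 1118481, 1200644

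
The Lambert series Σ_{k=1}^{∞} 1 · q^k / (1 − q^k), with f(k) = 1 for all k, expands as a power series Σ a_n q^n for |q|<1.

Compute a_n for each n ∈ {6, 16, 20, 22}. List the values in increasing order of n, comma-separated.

n=6: 6·1 3·2 2·3 1·6  f→[1+1+1+1]=4
d|16:{16,8,4,2,1}  Σf=1+1+1+1+1=5
[q^20] f(1)=1,f(2)=1,f(4)=1,f(5)=1,f(10)=1,f(20)=1 ⇒ 6
d|22:{1,2,11,22}  Σf=1+1+1+1=4

4, 5, 6, 4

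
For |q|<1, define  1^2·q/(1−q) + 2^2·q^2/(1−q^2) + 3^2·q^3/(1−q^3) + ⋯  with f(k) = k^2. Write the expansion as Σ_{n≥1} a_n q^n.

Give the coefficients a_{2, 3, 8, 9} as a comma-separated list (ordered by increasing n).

5, 10, 85, 91

d|2:{2,1}  Σf=4+1=5
d|3:{1,3}  Σf=1+9=10
[q^8] f(8)=64,f(4)=16,f(2)=4,f(1)=1 ⇒ 85
n=9: 1·9 3·3 9·1  f→[1+9+81]=91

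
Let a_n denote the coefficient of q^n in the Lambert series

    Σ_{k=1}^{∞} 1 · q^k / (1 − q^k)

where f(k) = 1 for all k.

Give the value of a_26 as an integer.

q^26  k|26↦f(k): 26:1 13:1 2:1 1:1  a_26=4

a_26 = 4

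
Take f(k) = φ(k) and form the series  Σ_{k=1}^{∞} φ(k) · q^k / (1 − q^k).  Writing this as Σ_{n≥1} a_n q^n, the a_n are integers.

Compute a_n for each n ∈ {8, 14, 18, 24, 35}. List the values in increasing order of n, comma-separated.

q^8  k|8↦φ(k): 1:1 2:1 4:2 8:4  a_8=8
q^14  k|14↦φ(k): 1:1 2:1 7:6 14:6  a_14=14
[q^18] φ(18)=6,φ(9)=6,φ(6)=2,φ(3)=2,φ(2)=1,φ(1)=1 ⇒ 18
n=24: 1·24 2·12 3·8 4·6 6·4 8·3 12·2 24·1  φ→[1+1+2+2+2+4+4+8]=24
[q^35] φ(1)=1,φ(5)=4,φ(7)=6,φ(35)=24 ⇒ 35

8, 14, 18, 24, 35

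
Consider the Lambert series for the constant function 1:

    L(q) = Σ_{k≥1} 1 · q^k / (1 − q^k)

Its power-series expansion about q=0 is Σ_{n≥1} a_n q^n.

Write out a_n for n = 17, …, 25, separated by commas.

2, 6, 2, 6, 4, 4, 2, 8, 3

n=17: 17·1 1·17  f→[1+1]=2
d|18:{18,9,6,3,2,1}  Σf=1+1+1+1+1+1=6
[q^19] f(19)=1,f(1)=1 ⇒ 2
[q^20] f(1)=1,f(2)=1,f(4)=1,f(5)=1,f(10)=1,f(20)=1 ⇒ 6
n=21: 1·21 3·7 7·3 21·1  f→[1+1+1+1]=4
[q^22] f(22)=1,f(11)=1,f(2)=1,f(1)=1 ⇒ 4
q^23  k|23↦f(k): 1:1 23:1  a_23=2
[q^24] f(1)=1,f(2)=1,f(3)=1,f(4)=1,f(6)=1,f(8)=1,f(12)=1,f(24)=1 ⇒ 8
q^25  k|25↦f(k): 25:1 5:1 1:1  a_25=3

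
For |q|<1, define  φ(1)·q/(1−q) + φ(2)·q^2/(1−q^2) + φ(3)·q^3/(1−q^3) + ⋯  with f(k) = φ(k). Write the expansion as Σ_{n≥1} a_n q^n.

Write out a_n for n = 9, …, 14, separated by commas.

q^9  k|9↦φ(k): 1:1 3:2 9:6  a_9=9
q^10  k|10↦φ(k): 10:4 5:4 2:1 1:1  a_10=10
q^11  k|11↦φ(k): 1:1 11:10  a_11=11
[q^12] φ(12)=4,φ(6)=2,φ(4)=2,φ(3)=2,φ(2)=1,φ(1)=1 ⇒ 12
[q^13] φ(13)=12,φ(1)=1 ⇒ 13
q^14  k|14↦φ(k): 1:1 2:1 7:6 14:6  a_14=14

9, 10, 11, 12, 13, 14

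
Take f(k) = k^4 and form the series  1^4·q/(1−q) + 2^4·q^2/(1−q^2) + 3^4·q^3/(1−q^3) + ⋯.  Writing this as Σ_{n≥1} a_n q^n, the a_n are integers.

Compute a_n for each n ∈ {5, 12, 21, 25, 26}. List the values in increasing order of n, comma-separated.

n=5: 5·1 1·5  f→[625+1]=626
n=12: 1·12 2·6 3·4 4·3 6·2 12·1  f→[1+16+81+256+1296+20736]=22386
n=21: 21·1 7·3 3·7 1·21  f→[194481+2401+81+1]=196964
d|25:{1,5,25}  Σf=1+625+390625=391251
q^26  k|26↦f(k): 1:1 2:16 13:28561 26:456976  a_26=485554

626, 22386, 196964, 391251, 485554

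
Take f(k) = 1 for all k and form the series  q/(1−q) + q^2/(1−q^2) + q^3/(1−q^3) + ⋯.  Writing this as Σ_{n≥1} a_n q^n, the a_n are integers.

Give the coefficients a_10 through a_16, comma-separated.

4, 2, 6, 2, 4, 4, 5

n=10: 1·10 2·5 5·2 10·1  f→[1+1+1+1]=4
d|11:{1,11}  Σf=1+1=2
n=12: 12·1 6·2 4·3 3·4 2·6 1·12  f→[1+1+1+1+1+1]=6
d|13:{1,13}  Σf=1+1=2
[q^14] f(14)=1,f(7)=1,f(2)=1,f(1)=1 ⇒ 4
d|15:{1,3,5,15}  Σf=1+1+1+1=4
n=16: 1·16 2·8 4·4 8·2 16·1  f→[1+1+1+1+1]=5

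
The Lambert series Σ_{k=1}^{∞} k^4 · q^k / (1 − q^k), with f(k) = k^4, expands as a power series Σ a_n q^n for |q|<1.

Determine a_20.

a_20 = 170898

n=20: 1·20 2·10 4·5 5·4 10·2 20·1  f→[1+16+256+625+10000+160000]=170898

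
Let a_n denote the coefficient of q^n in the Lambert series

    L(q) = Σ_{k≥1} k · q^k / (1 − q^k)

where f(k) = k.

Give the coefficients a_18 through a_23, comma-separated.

d|18:{1,2,3,6,9,18}  Σf=1+2+3+6+9+18=39
q^19  k|19↦f(k): 19:19 1:1  a_19=20
[q^20] f(1)=1,f(2)=2,f(4)=4,f(5)=5,f(10)=10,f(20)=20 ⇒ 42
q^21  k|21↦f(k): 21:21 7:7 3:3 1:1  a_21=32
[q^22] f(22)=22,f(11)=11,f(2)=2,f(1)=1 ⇒ 36
n=23: 1·23 23·1  f→[1+23]=24

39, 20, 42, 32, 36, 24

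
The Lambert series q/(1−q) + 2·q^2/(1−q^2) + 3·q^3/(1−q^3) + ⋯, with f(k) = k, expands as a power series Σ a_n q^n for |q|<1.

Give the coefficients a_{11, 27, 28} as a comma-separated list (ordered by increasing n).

12, 40, 56

[q^11] f(1)=1,f(11)=11 ⇒ 12
[q^27] f(1)=1,f(3)=3,f(9)=9,f(27)=27 ⇒ 40
n=28: 28·1 14·2 7·4 4·7 2·14 1·28  f→[28+14+7+4+2+1]=56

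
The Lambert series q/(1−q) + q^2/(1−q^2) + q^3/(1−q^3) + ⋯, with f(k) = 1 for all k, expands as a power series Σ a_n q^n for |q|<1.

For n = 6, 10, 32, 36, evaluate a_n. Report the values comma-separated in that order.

4, 4, 6, 9

n=6: 6·1 3·2 2·3 1·6  f→[1+1+1+1]=4
q^10  k|10↦f(k): 1:1 2:1 5:1 10:1  a_10=4
n=32: 32·1 16·2 8·4 4·8 2·16 1·32  f→[1+1+1+1+1+1]=6
[q^36] f(1)=1,f(2)=1,f(3)=1,f(4)=1,f(6)=1,f(9)=1,f(12)=1,f(18)=1,f(36)=1 ⇒ 9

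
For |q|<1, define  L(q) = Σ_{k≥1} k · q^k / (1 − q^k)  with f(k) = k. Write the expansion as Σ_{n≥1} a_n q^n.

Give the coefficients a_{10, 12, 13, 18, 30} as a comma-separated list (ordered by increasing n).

[q^10] f(10)=10,f(5)=5,f(2)=2,f(1)=1 ⇒ 18
q^12  k|12↦f(k): 12:12 6:6 4:4 3:3 2:2 1:1  a_12=28
d|13:{13,1}  Σf=13+1=14
[q^18] f(18)=18,f(9)=9,f(6)=6,f(3)=3,f(2)=2,f(1)=1 ⇒ 39
n=30: 30·1 15·2 10·3 6·5 5·6 3·10 2·15 1·30  f→[30+15+10+6+5+3+2+1]=72

18, 28, 14, 39, 72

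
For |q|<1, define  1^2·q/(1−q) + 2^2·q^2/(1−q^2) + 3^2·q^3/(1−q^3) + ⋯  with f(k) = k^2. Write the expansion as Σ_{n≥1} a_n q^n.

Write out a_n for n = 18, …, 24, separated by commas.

n=18: 18·1 9·2 6·3 3·6 2·9 1·18  f→[324+81+36+9+4+1]=455
d|19:{1,19}  Σf=1+361=362
[q^20] f(1)=1,f(2)=4,f(4)=16,f(5)=25,f(10)=100,f(20)=400 ⇒ 546
q^21  k|21↦f(k): 21:441 7:49 3:9 1:1  a_21=500
d|22:{22,11,2,1}  Σf=484+121+4+1=610
[q^23] f(23)=529,f(1)=1 ⇒ 530
q^24  k|24↦f(k): 24:576 12:144 8:64 6:36 4:16 3:9 2:4 1:1  a_24=850

455, 362, 546, 500, 610, 530, 850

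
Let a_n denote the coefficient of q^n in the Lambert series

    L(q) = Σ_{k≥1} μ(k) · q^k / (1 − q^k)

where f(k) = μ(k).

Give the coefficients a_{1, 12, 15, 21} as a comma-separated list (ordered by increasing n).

d|1:{1}  Σμ=1=1
d|12:{12,6,4,3,2,1}  Σμ=0+1+0+(-1)+(-1)+1=0
d|15:{1,3,5,15}  Σμ=1+(-1)+(-1)+1=0
[q^21] μ(21)=1,μ(7)=-1,μ(3)=-1,μ(1)=1 ⇒ 0

1, 0, 0, 0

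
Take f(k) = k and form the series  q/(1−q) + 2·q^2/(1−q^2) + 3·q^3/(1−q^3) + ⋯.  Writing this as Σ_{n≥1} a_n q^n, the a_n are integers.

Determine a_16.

q^16  k|16↦f(k): 1:1 2:2 4:4 8:8 16:16  a_16=31

a_16 = 31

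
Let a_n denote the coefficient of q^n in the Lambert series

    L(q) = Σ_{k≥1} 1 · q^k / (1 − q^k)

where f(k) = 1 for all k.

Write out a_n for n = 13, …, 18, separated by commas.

q^13  k|13↦f(k): 1:1 13:1  a_13=2
d|14:{1,2,7,14}  Σf=1+1+1+1=4
n=15: 15·1 5·3 3·5 1·15  f→[1+1+1+1]=4
q^16  k|16↦f(k): 16:1 8:1 4:1 2:1 1:1  a_16=5
d|17:{17,1}  Σf=1+1=2
n=18: 18·1 9·2 6·3 3·6 2·9 1·18  f→[1+1+1+1+1+1]=6

2, 4, 4, 5, 2, 6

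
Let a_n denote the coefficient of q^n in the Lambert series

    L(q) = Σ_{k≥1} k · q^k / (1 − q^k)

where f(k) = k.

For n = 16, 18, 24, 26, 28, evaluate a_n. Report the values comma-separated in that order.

31, 39, 60, 42, 56

[q^16] f(1)=1,f(2)=2,f(4)=4,f(8)=8,f(16)=16 ⇒ 31
d|18:{18,9,6,3,2,1}  Σf=18+9+6+3+2+1=39
q^24  k|24↦f(k): 24:24 12:12 8:8 6:6 4:4 3:3 2:2 1:1  a_24=60
q^26  k|26↦f(k): 26:26 13:13 2:2 1:1  a_26=42
[q^28] f(28)=28,f(14)=14,f(7)=7,f(4)=4,f(2)=2,f(1)=1 ⇒ 56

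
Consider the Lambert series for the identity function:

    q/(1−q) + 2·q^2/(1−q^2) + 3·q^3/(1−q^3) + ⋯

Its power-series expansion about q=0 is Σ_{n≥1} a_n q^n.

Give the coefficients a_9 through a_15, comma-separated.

13, 18, 12, 28, 14, 24, 24

q^9  k|9↦f(k): 9:9 3:3 1:1  a_9=13
d|10:{1,2,5,10}  Σf=1+2+5+10=18
q^11  k|11↦f(k): 1:1 11:11  a_11=12
n=12: 1·12 2·6 3·4 4·3 6·2 12·1  f→[1+2+3+4+6+12]=28
d|13:{1,13}  Σf=1+13=14
d|14:{1,2,7,14}  Σf=1+2+7+14=24
d|15:{15,5,3,1}  Σf=15+5+3+1=24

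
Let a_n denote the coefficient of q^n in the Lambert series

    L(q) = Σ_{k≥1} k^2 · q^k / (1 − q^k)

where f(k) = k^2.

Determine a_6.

a_6 = 50

[q^6] f(1)=1,f(2)=4,f(3)=9,f(6)=36 ⇒ 50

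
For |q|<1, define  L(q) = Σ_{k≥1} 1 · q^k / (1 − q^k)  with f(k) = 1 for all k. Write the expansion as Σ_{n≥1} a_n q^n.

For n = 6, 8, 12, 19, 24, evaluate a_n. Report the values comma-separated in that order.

n=6: 1·6 2·3 3·2 6·1  f→[1+1+1+1]=4
q^8  k|8↦f(k): 8:1 4:1 2:1 1:1  a_8=4
q^12  k|12↦f(k): 1:1 2:1 3:1 4:1 6:1 12:1  a_12=6
q^19  k|19↦f(k): 19:1 1:1  a_19=2
n=24: 1·24 2·12 3·8 4·6 6·4 8·3 12·2 24·1  f→[1+1+1+1+1+1+1+1]=8

4, 4, 6, 2, 8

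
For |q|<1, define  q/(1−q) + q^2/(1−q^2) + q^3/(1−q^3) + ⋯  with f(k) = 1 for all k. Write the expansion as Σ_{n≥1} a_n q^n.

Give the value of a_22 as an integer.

d|22:{1,2,11,22}  Σf=1+1+1+1=4

a_22 = 4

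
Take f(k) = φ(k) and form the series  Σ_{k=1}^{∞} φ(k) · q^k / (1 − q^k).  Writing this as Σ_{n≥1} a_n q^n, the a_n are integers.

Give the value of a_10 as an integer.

n=10: 1·10 2·5 5·2 10·1  φ→[1+1+4+4]=10

a_10 = 10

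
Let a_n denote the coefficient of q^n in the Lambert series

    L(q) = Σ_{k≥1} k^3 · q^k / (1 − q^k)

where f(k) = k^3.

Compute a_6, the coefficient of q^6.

n=6: 6·1 3·2 2·3 1·6  f→[216+27+8+1]=252

a_6 = 252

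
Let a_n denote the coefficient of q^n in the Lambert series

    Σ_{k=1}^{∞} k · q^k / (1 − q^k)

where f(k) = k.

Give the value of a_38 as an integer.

q^38  k|38↦f(k): 1:1 2:2 19:19 38:38  a_38=60

a_38 = 60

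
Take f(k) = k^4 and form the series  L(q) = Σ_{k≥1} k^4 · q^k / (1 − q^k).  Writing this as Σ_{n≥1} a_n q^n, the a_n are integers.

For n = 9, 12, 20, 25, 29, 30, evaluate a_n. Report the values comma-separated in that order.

[q^9] f(9)=6561,f(3)=81,f(1)=1 ⇒ 6643
q^12  k|12↦f(k): 12:20736 6:1296 4:256 3:81 2:16 1:1  a_12=22386
[q^20] f(1)=1,f(2)=16,f(4)=256,f(5)=625,f(10)=10000,f(20)=160000 ⇒ 170898
d|25:{25,5,1}  Σf=390625+625+1=391251
[q^29] f(29)=707281,f(1)=1 ⇒ 707282
d|30:{30,15,10,6,5,3,2,1}  Σf=810000+50625+10000+1296+625+81+16+1=872644

6643, 22386, 170898, 391251, 707282, 872644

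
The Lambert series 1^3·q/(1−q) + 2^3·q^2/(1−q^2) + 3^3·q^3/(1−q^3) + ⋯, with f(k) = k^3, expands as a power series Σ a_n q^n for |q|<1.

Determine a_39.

a_39 = 61544

[q^39] f(1)=1,f(3)=27,f(13)=2197,f(39)=59319 ⇒ 61544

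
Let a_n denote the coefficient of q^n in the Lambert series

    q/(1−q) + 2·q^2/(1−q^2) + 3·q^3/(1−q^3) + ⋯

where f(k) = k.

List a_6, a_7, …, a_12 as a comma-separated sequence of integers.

12, 8, 15, 13, 18, 12, 28

n=6: 6·1 3·2 2·3 1·6  f→[6+3+2+1]=12
d|7:{1,7}  Σf=1+7=8
q^8  k|8↦f(k): 1:1 2:2 4:4 8:8  a_8=15
n=9: 1·9 3·3 9·1  f→[1+3+9]=13
n=10: 1·10 2·5 5·2 10·1  f→[1+2+5+10]=18
q^11  k|11↦f(k): 11:11 1:1  a_11=12
n=12: 12·1 6·2 4·3 3·4 2·6 1·12  f→[12+6+4+3+2+1]=28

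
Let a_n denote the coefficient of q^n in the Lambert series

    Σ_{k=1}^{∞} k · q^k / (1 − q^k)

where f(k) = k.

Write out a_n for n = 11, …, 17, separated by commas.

d|11:{1,11}  Σf=1+11=12
d|12:{1,2,3,4,6,12}  Σf=1+2+3+4+6+12=28
q^13  k|13↦f(k): 13:13 1:1  a_13=14
q^14  k|14↦f(k): 14:14 7:7 2:2 1:1  a_14=24
n=15: 1·15 3·5 5·3 15·1  f→[1+3+5+15]=24
d|16:{16,8,4,2,1}  Σf=16+8+4+2+1=31
[q^17] f(1)=1,f(17)=17 ⇒ 18

12, 28, 14, 24, 24, 31, 18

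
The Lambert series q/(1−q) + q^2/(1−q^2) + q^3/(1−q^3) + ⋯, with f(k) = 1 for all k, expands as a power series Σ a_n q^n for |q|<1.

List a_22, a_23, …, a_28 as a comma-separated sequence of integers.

4, 2, 8, 3, 4, 4, 6

[q^22] f(22)=1,f(11)=1,f(2)=1,f(1)=1 ⇒ 4
n=23: 23·1 1·23  f→[1+1]=2
[q^24] f(1)=1,f(2)=1,f(3)=1,f(4)=1,f(6)=1,f(8)=1,f(12)=1,f(24)=1 ⇒ 8
d|25:{1,5,25}  Σf=1+1+1=3
d|26:{26,13,2,1}  Σf=1+1+1+1=4
[q^27] f(27)=1,f(9)=1,f(3)=1,f(1)=1 ⇒ 4
d|28:{1,2,4,7,14,28}  Σf=1+1+1+1+1+1=6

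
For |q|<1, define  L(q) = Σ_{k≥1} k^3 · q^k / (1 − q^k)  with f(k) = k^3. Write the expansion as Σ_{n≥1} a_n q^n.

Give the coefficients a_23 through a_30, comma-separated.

12168, 16380, 15751, 19782, 20440, 25112, 24390, 31752

[q^23] f(23)=12167,f(1)=1 ⇒ 12168
n=24: 24·1 12·2 8·3 6·4 4·6 3·8 2·12 1·24  f→[13824+1728+512+216+64+27+8+1]=16380
n=25: 1·25 5·5 25·1  f→[1+125+15625]=15751
d|26:{26,13,2,1}  Σf=17576+2197+8+1=19782
[q^27] f(27)=19683,f(9)=729,f(3)=27,f(1)=1 ⇒ 20440
q^28  k|28↦f(k): 28:21952 14:2744 7:343 4:64 2:8 1:1  a_28=25112
q^29  k|29↦f(k): 29:24389 1:1  a_29=24390
[q^30] f(30)=27000,f(15)=3375,f(10)=1000,f(6)=216,f(5)=125,f(3)=27,f(2)=8,f(1)=1 ⇒ 31752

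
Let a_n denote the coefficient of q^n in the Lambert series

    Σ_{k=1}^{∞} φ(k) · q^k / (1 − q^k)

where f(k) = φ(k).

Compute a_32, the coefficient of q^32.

n=32: 1·32 2·16 4·8 8·4 16·2 32·1  φ→[1+1+2+4+8+16]=32

a_32 = 32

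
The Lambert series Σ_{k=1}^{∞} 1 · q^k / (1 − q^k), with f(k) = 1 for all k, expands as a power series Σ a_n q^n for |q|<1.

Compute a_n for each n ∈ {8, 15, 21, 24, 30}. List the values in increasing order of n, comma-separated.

4, 4, 4, 8, 8

q^8  k|8↦f(k): 1:1 2:1 4:1 8:1  a_8=4
n=15: 1·15 3·5 5·3 15·1  f→[1+1+1+1]=4
d|21:{1,3,7,21}  Σf=1+1+1+1=4
[q^24] f(24)=1,f(12)=1,f(8)=1,f(6)=1,f(4)=1,f(3)=1,f(2)=1,f(1)=1 ⇒ 8
d|30:{1,2,3,5,6,10,15,30}  Σf=1+1+1+1+1+1+1+1=8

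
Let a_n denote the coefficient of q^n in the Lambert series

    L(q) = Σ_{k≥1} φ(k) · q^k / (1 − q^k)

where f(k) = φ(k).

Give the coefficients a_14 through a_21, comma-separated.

n=14: 14·1 7·2 2·7 1·14  φ→[6+6+1+1]=14
n=15: 1·15 3·5 5·3 15·1  φ→[1+2+4+8]=15
q^16  k|16↦φ(k): 16:8 8:4 4:2 2:1 1:1  a_16=16
d|17:{1,17}  Σφ=1+16=17
d|18:{18,9,6,3,2,1}  Σφ=6+6+2+2+1+1=18
[q^19] φ(19)=18,φ(1)=1 ⇒ 19
n=20: 1·20 2·10 4·5 5·4 10·2 20·1  φ→[1+1+2+4+4+8]=20
[q^21] φ(21)=12,φ(7)=6,φ(3)=2,φ(1)=1 ⇒ 21

14, 15, 16, 17, 18, 19, 20, 21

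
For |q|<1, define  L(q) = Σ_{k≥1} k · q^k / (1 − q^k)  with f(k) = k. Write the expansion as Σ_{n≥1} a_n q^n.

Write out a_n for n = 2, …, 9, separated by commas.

3, 4, 7, 6, 12, 8, 15, 13

q^2  k|2↦f(k): 2:2 1:1  a_2=3
d|3:{1,3}  Σf=1+3=4
n=4: 4·1 2·2 1·4  f→[4+2+1]=7
d|5:{1,5}  Σf=1+5=6
n=6: 1·6 2·3 3·2 6·1  f→[1+2+3+6]=12
n=7: 1·7 7·1  f→[1+7]=8
n=8: 8·1 4·2 2·4 1·8  f→[8+4+2+1]=15
d|9:{1,3,9}  Σf=1+3+9=13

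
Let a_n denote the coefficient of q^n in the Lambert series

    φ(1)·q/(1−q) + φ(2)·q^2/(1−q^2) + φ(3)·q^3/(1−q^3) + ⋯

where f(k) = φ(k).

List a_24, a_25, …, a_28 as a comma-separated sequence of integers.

[q^24] φ(24)=8,φ(12)=4,φ(8)=4,φ(6)=2,φ(4)=2,φ(3)=2,φ(2)=1,φ(1)=1 ⇒ 24
d|25:{25,5,1}  Σφ=20+4+1=25
[q^26] φ(1)=1,φ(2)=1,φ(13)=12,φ(26)=12 ⇒ 26
d|27:{1,3,9,27}  Σφ=1+2+6+18=27
[q^28] φ(1)=1,φ(2)=1,φ(4)=2,φ(7)=6,φ(14)=6,φ(28)=12 ⇒ 28

24, 25, 26, 27, 28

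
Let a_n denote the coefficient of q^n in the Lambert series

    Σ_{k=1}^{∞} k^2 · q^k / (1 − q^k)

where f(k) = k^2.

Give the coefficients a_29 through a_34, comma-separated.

842, 1300, 962, 1365, 1220, 1450

n=29: 1·29 29·1  f→[1+841]=842
q^30  k|30↦f(k): 1:1 2:4 3:9 5:25 6:36 10:100 15:225 30:900  a_30=1300
q^31  k|31↦f(k): 31:961 1:1  a_31=962
d|32:{1,2,4,8,16,32}  Σf=1+4+16+64+256+1024=1365
[q^33] f(1)=1,f(3)=9,f(11)=121,f(33)=1089 ⇒ 1220
q^34  k|34↦f(k): 1:1 2:4 17:289 34:1156  a_34=1450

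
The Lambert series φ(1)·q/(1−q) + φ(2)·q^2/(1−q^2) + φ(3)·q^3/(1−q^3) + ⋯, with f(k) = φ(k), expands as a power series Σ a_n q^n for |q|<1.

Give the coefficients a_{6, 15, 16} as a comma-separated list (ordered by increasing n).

n=6: 1·6 2·3 3·2 6·1  φ→[1+1+2+2]=6
[q^15] φ(1)=1,φ(3)=2,φ(5)=4,φ(15)=8 ⇒ 15
q^16  k|16↦φ(k): 16:8 8:4 4:2 2:1 1:1  a_16=16

6, 15, 16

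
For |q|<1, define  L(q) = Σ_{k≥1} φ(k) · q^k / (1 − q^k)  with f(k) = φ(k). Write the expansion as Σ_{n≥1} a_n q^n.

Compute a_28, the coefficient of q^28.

q^28  k|28↦φ(k): 1:1 2:1 4:2 7:6 14:6 28:12  a_28=28

a_28 = 28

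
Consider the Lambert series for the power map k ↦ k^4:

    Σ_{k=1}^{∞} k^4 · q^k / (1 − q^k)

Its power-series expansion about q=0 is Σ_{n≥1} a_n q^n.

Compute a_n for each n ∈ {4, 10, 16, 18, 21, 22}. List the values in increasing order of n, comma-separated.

q^4  k|4↦f(k): 4:256 2:16 1:1  a_4=273
d|10:{10,5,2,1}  Σf=10000+625+16+1=10642
q^16  k|16↦f(k): 1:1 2:16 4:256 8:4096 16:65536  a_16=69905
d|18:{1,2,3,6,9,18}  Σf=1+16+81+1296+6561+104976=112931
d|21:{21,7,3,1}  Σf=194481+2401+81+1=196964
q^22  k|22↦f(k): 1:1 2:16 11:14641 22:234256  a_22=248914

273, 10642, 69905, 112931, 196964, 248914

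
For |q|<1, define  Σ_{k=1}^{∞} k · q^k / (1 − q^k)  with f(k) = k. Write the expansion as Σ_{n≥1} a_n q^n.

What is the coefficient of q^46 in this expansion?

q^46  k|46↦f(k): 1:1 2:2 23:23 46:46  a_46=72

a_46 = 72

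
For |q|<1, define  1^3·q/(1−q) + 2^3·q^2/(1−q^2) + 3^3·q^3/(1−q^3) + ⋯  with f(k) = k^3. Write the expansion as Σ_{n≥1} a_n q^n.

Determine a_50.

a_50 = 141759

d|50:{1,2,5,10,25,50}  Σf=1+8+125+1000+15625+125000=141759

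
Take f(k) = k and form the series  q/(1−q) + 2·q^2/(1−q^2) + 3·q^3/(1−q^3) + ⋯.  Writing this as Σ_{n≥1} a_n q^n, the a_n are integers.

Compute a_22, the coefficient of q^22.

n=22: 1·22 2·11 11·2 22·1  f→[1+2+11+22]=36

a_22 = 36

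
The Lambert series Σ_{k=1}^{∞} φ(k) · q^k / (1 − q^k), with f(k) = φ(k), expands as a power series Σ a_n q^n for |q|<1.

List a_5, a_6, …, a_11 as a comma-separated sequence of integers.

q^5  k|5↦φ(k): 1:1 5:4  a_5=5
n=6: 1·6 2·3 3·2 6·1  φ→[1+1+2+2]=6
q^7  k|7↦φ(k): 1:1 7:6  a_7=7
[q^8] φ(1)=1,φ(2)=1,φ(4)=2,φ(8)=4 ⇒ 8
[q^9] φ(1)=1,φ(3)=2,φ(9)=6 ⇒ 9
[q^10] φ(10)=4,φ(5)=4,φ(2)=1,φ(1)=1 ⇒ 10
[q^11] φ(1)=1,φ(11)=10 ⇒ 11

5, 6, 7, 8, 9, 10, 11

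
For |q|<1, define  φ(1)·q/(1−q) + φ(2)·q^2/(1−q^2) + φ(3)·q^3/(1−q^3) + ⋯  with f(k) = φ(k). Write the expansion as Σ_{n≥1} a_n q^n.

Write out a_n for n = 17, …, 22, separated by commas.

n=17: 1·17 17·1  φ→[1+16]=17
[q^18] φ(1)=1,φ(2)=1,φ(3)=2,φ(6)=2,φ(9)=6,φ(18)=6 ⇒ 18
[q^19] φ(1)=1,φ(19)=18 ⇒ 19
q^20  k|20↦φ(k): 20:8 10:4 5:4 4:2 2:1 1:1  a_20=20
n=21: 1·21 3·7 7·3 21·1  φ→[1+2+6+12]=21
[q^22] φ(1)=1,φ(2)=1,φ(11)=10,φ(22)=10 ⇒ 22

17, 18, 19, 20, 21, 22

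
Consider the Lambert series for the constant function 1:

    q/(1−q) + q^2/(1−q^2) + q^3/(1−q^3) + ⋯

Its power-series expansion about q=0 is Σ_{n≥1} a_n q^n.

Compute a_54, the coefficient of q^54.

a_54 = 8

d|54:{1,2,3,6,9,18,27,54}  Σf=1+1+1+1+1+1+1+1=8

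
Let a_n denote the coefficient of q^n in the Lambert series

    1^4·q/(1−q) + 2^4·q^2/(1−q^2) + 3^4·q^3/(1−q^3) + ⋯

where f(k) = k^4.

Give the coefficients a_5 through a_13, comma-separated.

626, 1394, 2402, 4369, 6643, 10642, 14642, 22386, 28562

n=5: 5·1 1·5  f→[625+1]=626
d|6:{6,3,2,1}  Σf=1296+81+16+1=1394
[q^7] f(1)=1,f(7)=2401 ⇒ 2402
d|8:{1,2,4,8}  Σf=1+16+256+4096=4369
n=9: 9·1 3·3 1·9  f→[6561+81+1]=6643
n=10: 10·1 5·2 2·5 1·10  f→[10000+625+16+1]=10642
[q^11] f(1)=1,f(11)=14641 ⇒ 14642
d|12:{1,2,3,4,6,12}  Σf=1+16+81+256+1296+20736=22386
d|13:{1,13}  Σf=1+28561=28562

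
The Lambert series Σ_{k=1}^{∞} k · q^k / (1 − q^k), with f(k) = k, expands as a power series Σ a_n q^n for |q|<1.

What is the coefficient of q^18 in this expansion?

n=18: 18·1 9·2 6·3 3·6 2·9 1·18  f→[18+9+6+3+2+1]=39

a_18 = 39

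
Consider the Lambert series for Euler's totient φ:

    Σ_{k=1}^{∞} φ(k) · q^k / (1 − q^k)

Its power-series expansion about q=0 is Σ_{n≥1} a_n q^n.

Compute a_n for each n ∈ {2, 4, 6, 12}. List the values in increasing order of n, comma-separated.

q^2  k|2↦φ(k): 1:1 2:1  a_2=2
[q^4] φ(4)=2,φ(2)=1,φ(1)=1 ⇒ 4
[q^6] φ(1)=1,φ(2)=1,φ(3)=2,φ(6)=2 ⇒ 6
[q^12] φ(1)=1,φ(2)=1,φ(3)=2,φ(4)=2,φ(6)=2,φ(12)=4 ⇒ 12

2, 4, 6, 12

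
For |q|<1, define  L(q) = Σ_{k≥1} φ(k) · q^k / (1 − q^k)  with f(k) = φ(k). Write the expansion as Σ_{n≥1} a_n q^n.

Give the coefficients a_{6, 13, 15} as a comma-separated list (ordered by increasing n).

n=6: 1·6 2·3 3·2 6·1  φ→[1+1+2+2]=6
[q^13] φ(1)=1,φ(13)=12 ⇒ 13
q^15  k|15↦φ(k): 1:1 3:2 5:4 15:8  a_15=15

6, 13, 15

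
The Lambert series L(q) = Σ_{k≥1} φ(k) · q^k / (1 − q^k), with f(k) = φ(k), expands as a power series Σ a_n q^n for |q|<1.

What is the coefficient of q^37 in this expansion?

d|37:{37,1}  Σφ=36+1=37

a_37 = 37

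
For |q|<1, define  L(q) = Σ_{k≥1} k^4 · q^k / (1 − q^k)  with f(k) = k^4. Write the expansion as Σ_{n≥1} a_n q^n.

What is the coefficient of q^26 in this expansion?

a_26 = 485554

q^26  k|26↦f(k): 26:456976 13:28561 2:16 1:1  a_26=485554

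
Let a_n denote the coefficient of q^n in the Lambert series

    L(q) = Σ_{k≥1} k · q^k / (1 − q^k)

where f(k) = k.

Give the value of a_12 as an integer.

n=12: 12·1 6·2 4·3 3·4 2·6 1·12  f→[12+6+4+3+2+1]=28

a_12 = 28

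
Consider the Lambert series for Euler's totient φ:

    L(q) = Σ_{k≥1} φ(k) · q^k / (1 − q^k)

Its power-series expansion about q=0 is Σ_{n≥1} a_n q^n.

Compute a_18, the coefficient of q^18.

n=18: 1·18 2·9 3·6 6·3 9·2 18·1  φ→[1+1+2+2+6+6]=18

a_18 = 18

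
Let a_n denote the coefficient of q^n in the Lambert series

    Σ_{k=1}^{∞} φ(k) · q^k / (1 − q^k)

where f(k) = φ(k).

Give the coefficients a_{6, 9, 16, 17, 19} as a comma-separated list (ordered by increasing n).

n=6: 6·1 3·2 2·3 1·6  φ→[2+2+1+1]=6
q^9  k|9↦φ(k): 9:6 3:2 1:1  a_9=9
[q^16] φ(1)=1,φ(2)=1,φ(4)=2,φ(8)=4,φ(16)=8 ⇒ 16
d|17:{1,17}  Σφ=1+16=17
q^19  k|19↦φ(k): 19:18 1:1  a_19=19

6, 9, 16, 17, 19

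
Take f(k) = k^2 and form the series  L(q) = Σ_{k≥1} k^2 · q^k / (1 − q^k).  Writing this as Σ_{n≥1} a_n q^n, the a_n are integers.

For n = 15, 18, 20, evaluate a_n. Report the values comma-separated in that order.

n=15: 15·1 5·3 3·5 1·15  f→[225+25+9+1]=260
q^18  k|18↦f(k): 1:1 2:4 3:9 6:36 9:81 18:324  a_18=455
q^20  k|20↦f(k): 20:400 10:100 5:25 4:16 2:4 1:1  a_20=546

260, 455, 546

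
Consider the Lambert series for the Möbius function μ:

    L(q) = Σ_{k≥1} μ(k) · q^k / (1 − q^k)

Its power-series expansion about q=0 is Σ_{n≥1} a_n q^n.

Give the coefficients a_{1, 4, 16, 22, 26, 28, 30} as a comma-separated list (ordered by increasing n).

1, 0, 0, 0, 0, 0, 0

q^1  k|1↦μ(k): 1:1  a_1=1
d|4:{1,2,4}  Σμ=1+(-1)+0=0
q^16  k|16↦μ(k): 16:0 8:0 4:0 2:-1 1:1  a_16=0
q^22  k|22↦μ(k): 22:1 11:-1 2:-1 1:1  a_22=0
[q^26] μ(1)=1,μ(2)=-1,μ(13)=-1,μ(26)=1 ⇒ 0
q^28  k|28↦μ(k): 1:1 2:-1 4:0 7:-1 14:1 28:0  a_28=0
n=30: 30·1 15·2 10·3 6·5 5·6 3·10 2·15 1·30  μ→[(-1)+1+1+1+(-1)+(-1)+(-1)+1]=0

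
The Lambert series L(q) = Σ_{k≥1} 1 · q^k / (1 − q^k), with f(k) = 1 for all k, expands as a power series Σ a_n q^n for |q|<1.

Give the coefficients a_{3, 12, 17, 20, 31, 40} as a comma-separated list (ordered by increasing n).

2, 6, 2, 6, 2, 8

n=3: 3·1 1·3  f→[1+1]=2
q^12  k|12↦f(k): 12:1 6:1 4:1 3:1 2:1 1:1  a_12=6
q^17  k|17↦f(k): 1:1 17:1  a_17=2
d|20:{20,10,5,4,2,1}  Σf=1+1+1+1+1+1=6
d|31:{31,1}  Σf=1+1=2
q^40  k|40↦f(k): 40:1 20:1 10:1 8:1 5:1 4:1 2:1 1:1  a_40=8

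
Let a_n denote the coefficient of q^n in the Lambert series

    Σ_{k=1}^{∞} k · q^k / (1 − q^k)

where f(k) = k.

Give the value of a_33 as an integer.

a_33 = 48

d|33:{33,11,3,1}  Σf=33+11+3+1=48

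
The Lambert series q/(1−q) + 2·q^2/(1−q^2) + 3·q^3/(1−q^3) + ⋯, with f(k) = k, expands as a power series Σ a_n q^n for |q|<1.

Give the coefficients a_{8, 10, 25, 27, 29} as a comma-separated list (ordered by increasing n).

[q^8] f(1)=1,f(2)=2,f(4)=4,f(8)=8 ⇒ 15
n=10: 1·10 2·5 5·2 10·1  f→[1+2+5+10]=18
n=25: 1·25 5·5 25·1  f→[1+5+25]=31
d|27:{1,3,9,27}  Σf=1+3+9+27=40
q^29  k|29↦f(k): 1:1 29:29  a_29=30

15, 18, 31, 40, 30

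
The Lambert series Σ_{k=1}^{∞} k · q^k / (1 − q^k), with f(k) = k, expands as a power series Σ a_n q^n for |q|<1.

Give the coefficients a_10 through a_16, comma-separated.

18, 12, 28, 14, 24, 24, 31

q^10  k|10↦f(k): 1:1 2:2 5:5 10:10  a_10=18
d|11:{11,1}  Σf=11+1=12
[q^12] f(12)=12,f(6)=6,f(4)=4,f(3)=3,f(2)=2,f(1)=1 ⇒ 28
n=13: 1·13 13·1  f→[1+13]=14
d|14:{14,7,2,1}  Σf=14+7+2+1=24
d|15:{1,3,5,15}  Σf=1+3+5+15=24
d|16:{16,8,4,2,1}  Σf=16+8+4+2+1=31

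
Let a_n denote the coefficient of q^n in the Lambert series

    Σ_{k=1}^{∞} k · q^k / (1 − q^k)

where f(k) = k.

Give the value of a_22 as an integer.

q^22  k|22↦f(k): 22:22 11:11 2:2 1:1  a_22=36

a_22 = 36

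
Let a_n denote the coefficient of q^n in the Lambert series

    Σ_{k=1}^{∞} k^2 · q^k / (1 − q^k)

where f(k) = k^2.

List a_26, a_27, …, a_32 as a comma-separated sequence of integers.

850, 820, 1050, 842, 1300, 962, 1365

[q^26] f(26)=676,f(13)=169,f(2)=4,f(1)=1 ⇒ 850
n=27: 1·27 3·9 9·3 27·1  f→[1+9+81+729]=820
[q^28] f(1)=1,f(2)=4,f(4)=16,f(7)=49,f(14)=196,f(28)=784 ⇒ 1050
q^29  k|29↦f(k): 1:1 29:841  a_29=842
n=30: 1·30 2·15 3·10 5·6 6·5 10·3 15·2 30·1  f→[1+4+9+25+36+100+225+900]=1300
q^31  k|31↦f(k): 1:1 31:961  a_31=962
q^32  k|32↦f(k): 32:1024 16:256 8:64 4:16 2:4 1:1  a_32=1365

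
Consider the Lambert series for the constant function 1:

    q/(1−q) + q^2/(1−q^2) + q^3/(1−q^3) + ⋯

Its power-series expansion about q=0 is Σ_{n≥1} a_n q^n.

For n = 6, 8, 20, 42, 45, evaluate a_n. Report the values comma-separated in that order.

4, 4, 6, 8, 6

q^6  k|6↦f(k): 1:1 2:1 3:1 6:1  a_6=4
d|8:{1,2,4,8}  Σf=1+1+1+1=4
n=20: 20·1 10·2 5·4 4·5 2·10 1·20  f→[1+1+1+1+1+1]=6
n=42: 1·42 2·21 3·14 6·7 7·6 14·3 21·2 42·1  f→[1+1+1+1+1+1+1+1]=8
[q^45] f(1)=1,f(3)=1,f(5)=1,f(9)=1,f(15)=1,f(45)=1 ⇒ 6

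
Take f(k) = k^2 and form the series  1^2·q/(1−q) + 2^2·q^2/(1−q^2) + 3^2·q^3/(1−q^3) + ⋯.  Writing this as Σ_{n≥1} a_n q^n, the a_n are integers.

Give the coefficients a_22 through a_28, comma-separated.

q^22  k|22↦f(k): 1:1 2:4 11:121 22:484  a_22=610
n=23: 23·1 1·23  f→[529+1]=530
[q^24] f(1)=1,f(2)=4,f(3)=9,f(4)=16,f(6)=36,f(8)=64,f(12)=144,f(24)=576 ⇒ 850
q^25  k|25↦f(k): 1:1 5:25 25:625  a_25=651
q^26  k|26↦f(k): 1:1 2:4 13:169 26:676  a_26=850
q^27  k|27↦f(k): 27:729 9:81 3:9 1:1  a_27=820
[q^28] f(1)=1,f(2)=4,f(4)=16,f(7)=49,f(14)=196,f(28)=784 ⇒ 1050

610, 530, 850, 651, 850, 820, 1050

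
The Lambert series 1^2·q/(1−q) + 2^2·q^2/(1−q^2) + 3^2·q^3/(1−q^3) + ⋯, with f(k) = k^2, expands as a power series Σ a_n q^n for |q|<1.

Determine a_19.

a_19 = 362

[q^19] f(1)=1,f(19)=361 ⇒ 362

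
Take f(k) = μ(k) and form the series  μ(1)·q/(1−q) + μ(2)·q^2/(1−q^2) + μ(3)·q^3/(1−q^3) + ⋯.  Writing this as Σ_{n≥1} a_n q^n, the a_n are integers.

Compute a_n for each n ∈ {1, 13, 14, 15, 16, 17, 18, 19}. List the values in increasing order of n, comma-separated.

1, 0, 0, 0, 0, 0, 0, 0

q^1  k|1↦μ(k): 1:1  a_1=1
q^13  k|13↦μ(k): 13:-1 1:1  a_13=0
n=14: 14·1 7·2 2·7 1·14  μ→[1+(-1)+(-1)+1]=0
q^15  k|15↦μ(k): 15:1 5:-1 3:-1 1:1  a_15=0
d|16:{16,8,4,2,1}  Σμ=0+0+0+(-1)+1=0
n=17: 17·1 1·17  μ→[(-1)+1]=0
[q^18] μ(1)=1,μ(2)=-1,μ(3)=-1,μ(6)=1,μ(9)=0,μ(18)=0 ⇒ 0
n=19: 19·1 1·19  μ→[(-1)+1]=0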